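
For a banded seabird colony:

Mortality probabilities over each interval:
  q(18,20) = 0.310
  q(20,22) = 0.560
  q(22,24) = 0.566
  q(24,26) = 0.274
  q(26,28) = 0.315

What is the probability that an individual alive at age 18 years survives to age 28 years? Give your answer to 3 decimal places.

0.066

The overall survival probability is (1 − 0.310) × (1 − 0.560) × (1 − 0.566) × (1 − 0.274) × (1 − 0.315).
= 0.690 × 0.440 × 0.434 × 0.726 × 0.685 = 0.065527.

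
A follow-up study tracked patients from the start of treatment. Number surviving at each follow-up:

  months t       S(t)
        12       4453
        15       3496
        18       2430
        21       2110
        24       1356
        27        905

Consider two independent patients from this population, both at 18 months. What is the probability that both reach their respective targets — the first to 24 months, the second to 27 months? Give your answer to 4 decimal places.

p₁ = S(24)/S(18) = 1356/2430 = 0.558025; p₂ = S(27)/S(18) = 905/2430 = 0.372428.
P(both) = p₁ × p₂ = 0.558025 × 0.372428 = 0.207824.

0.2078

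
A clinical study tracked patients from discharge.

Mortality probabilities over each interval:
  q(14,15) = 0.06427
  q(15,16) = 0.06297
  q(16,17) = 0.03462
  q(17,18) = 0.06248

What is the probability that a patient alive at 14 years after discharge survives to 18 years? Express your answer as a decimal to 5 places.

0.79357

The overall survival probability is (1 − 0.06427) × (1 − 0.06297) × (1 − 0.03462) × (1 − 0.06248).
= 0.93573 × 0.93703 × 0.96538 × 0.93752 = 0.793566.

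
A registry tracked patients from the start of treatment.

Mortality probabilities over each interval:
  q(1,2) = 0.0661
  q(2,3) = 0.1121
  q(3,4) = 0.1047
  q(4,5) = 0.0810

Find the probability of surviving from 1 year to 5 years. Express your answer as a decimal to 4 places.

0.6823

The overall survival probability is (1 − 0.0661) × (1 − 0.1121) × (1 − 0.1047) × (1 − 0.0810).
= 0.9339 × 0.8879 × 0.8953 × 0.9190 = 0.682258.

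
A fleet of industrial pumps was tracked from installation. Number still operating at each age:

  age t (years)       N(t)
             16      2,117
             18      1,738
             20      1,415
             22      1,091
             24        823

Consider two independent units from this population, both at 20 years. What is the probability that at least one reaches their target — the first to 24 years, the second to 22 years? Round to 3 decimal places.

p₁ = N(24)/N(20) = 823/1,415 = 0.581625; p₂ = N(22)/N(20) = 1,091/1,415 = 0.771025.
P(at least one) = 1 − (1−p₁)(1−p₂) = 1 − 0.418375 × 0.228975 = 0.904203.

0.904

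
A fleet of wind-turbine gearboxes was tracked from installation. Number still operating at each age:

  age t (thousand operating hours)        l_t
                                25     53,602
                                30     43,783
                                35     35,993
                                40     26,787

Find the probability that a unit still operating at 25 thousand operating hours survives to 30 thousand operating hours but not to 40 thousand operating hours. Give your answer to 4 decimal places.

0.3171

This is the probability of reaching 30 but not 40, conditional on being operational at 25: (l_30 − l_40) / l_25.
= (43,783 − 26,787) / 53,602 = 16,996 / 53,602 = 0.317078.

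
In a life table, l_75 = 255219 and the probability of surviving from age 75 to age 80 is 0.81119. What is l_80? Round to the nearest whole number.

l_80 = l_75 × p = 255219 × 0.81119 = 207031.

207031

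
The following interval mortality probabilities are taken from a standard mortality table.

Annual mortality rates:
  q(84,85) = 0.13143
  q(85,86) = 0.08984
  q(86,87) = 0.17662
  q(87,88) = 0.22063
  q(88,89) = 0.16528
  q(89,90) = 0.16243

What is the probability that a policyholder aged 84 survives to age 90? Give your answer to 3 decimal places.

Chaining the interval survival probabilities: (1 − 0.13143) × (1 − 0.08984) × (1 − 0.17662) × (1 − 0.22063) × (1 − 0.16528) × (1 − 0.16243).
= 0.86857 × 0.91016 × 0.82338 × 0.77937 × 0.83472 × 0.83757 = 0.354673.

0.355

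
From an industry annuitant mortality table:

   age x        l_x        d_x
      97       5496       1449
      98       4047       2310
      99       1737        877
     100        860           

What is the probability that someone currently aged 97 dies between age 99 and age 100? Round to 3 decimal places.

0.160

We want 2|1q97 = (l_99 − l_100)/l_97.
This is the probability of reaching 99 but not 100, conditional on being alive at 97: (l_99 − l_100) / l_97.
= (1737 − 860) / 5496 = 877 / 5496 = 0.159571.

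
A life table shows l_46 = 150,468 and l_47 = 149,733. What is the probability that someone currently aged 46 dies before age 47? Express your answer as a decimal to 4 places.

0.0049

P(die before 47 | alive at 46) = 1 − l_47/l_46 = 1 − 149,733/150,468 = (735)/150,468 = 0.004885.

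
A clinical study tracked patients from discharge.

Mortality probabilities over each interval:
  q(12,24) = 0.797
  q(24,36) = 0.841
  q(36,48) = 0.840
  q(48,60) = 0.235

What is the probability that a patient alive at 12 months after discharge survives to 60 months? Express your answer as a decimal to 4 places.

0.0040

Survival from 12 to 60 is the product of surviving each interval: (1 − 0.797) × (1 − 0.841) × (1 − 0.840) × (1 − 0.235).
= 0.203 × 0.159 × 0.160 × 0.765 = 0.003951.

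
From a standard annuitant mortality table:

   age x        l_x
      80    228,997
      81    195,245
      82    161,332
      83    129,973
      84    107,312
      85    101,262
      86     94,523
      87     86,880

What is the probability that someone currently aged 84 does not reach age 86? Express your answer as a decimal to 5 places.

P(die before 86 | alive at 84) = 1 − l_86/l_84 = 1 − 94,523/107,312 = (12,789)/107,312 = 0.119176.

0.11918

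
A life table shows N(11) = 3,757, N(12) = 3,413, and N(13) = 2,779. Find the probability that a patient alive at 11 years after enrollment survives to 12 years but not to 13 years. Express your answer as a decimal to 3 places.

This is the probability of reaching 12 but not 13, conditional on being alive at 11: (N(12) − N(13)) / N(11).
= (3,413 − 2,779) / 3,757 = 634 / 3,757 = 0.168752.

0.169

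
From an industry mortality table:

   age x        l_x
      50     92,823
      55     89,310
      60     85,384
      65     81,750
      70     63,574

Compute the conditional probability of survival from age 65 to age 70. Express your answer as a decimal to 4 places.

The conditional survival probability is l_70/l_65 = 63,574/81,750 = 0.777664.

0.7777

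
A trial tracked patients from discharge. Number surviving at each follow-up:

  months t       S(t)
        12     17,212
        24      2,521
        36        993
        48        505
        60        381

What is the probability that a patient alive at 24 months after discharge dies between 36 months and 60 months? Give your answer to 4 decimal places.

0.2428

This is the probability of reaching 36 but not 60, conditional on being alive at 24: (S(36) − S(60)) / S(24).
= (993 − 381) / 2,521 = 612 / 2,521 = 0.242761.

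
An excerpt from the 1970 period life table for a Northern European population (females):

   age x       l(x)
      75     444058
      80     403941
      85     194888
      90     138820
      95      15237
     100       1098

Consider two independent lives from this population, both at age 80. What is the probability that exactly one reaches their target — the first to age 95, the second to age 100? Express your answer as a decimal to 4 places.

p₁ = l(95)/l(80) = 15237/403941 = 0.037721; p₂ = l(100)/l(80) = 1098/403941 = 0.002718.
P(exactly one) = p₁(1−p₂) + (1−p₁)p₂ = 0.037618 + 0.002615 = 0.040234.

0.0402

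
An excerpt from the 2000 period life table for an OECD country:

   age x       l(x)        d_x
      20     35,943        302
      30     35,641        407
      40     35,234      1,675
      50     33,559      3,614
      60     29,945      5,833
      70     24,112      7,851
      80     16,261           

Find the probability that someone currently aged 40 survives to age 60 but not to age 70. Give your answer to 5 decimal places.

0.16555

This is the probability of reaching 60 but not 70, conditional on being alive at 40: (l(60) − l(70)) / l(40).
= (29,945 − 24,112) / 35,234 = 5,833 / 35,234 = 0.165550.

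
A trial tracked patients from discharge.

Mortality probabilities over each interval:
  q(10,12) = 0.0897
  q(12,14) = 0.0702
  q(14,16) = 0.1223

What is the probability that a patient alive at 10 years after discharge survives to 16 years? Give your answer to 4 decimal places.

0.7429

The overall survival probability is (1 − 0.0897) × (1 − 0.0702) × (1 − 0.1223).
= 0.9103 × 0.9298 × 0.8777 = 0.742883.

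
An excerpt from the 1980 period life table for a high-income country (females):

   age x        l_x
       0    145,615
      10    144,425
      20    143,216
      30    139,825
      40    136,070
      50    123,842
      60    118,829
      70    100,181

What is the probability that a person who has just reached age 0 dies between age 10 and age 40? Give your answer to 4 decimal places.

This is the probability of reaching 10 but not 40, conditional on being alive at 0: (l_10 − l_40) / l_0.
= (144,425 − 136,070) / 145,615 = 8,355 / 145,615 = 0.057377.

0.0574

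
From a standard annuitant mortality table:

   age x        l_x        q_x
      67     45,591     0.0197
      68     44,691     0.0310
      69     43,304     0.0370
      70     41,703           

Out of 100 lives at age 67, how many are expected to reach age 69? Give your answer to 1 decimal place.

95.0

The relevant probability is 43,304/45,591 = 0.949837.
Expected number = 100 × 0.949837 = 95.0.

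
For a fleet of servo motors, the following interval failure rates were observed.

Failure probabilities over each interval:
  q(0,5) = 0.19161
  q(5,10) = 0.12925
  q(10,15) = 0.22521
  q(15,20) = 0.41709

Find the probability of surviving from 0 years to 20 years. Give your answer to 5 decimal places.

Chaining the interval survival probabilities: (1 − 0.19161) × (1 − 0.12925) × (1 − 0.22521) × (1 − 0.41709).
= 0.80839 × 0.87075 × 0.77479 × 0.58291 = 0.317907.

0.31791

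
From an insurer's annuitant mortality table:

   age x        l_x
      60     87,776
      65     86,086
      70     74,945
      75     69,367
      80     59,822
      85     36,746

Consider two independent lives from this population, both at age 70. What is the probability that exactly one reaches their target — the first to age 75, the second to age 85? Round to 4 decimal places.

p₁ = l_75/l_70 = 69,367/74,945 = 0.925572; p₂ = l_85/l_70 = 36,746/74,945 = 0.490306.
P(exactly one) = p₁(1−p₂) + (1−p₁)p₂ = 0.471758 + 0.036492 = 0.508251.

0.5083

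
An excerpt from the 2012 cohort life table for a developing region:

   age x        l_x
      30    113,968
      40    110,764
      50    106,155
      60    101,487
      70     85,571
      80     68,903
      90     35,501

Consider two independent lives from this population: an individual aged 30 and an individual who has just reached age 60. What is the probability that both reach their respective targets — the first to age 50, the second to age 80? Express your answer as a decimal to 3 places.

p₁ = l_50/l_30 = 106,155/113,968 = 0.931446; p₂ = l_80/l_60 = 68,903/101,487 = 0.678934.
P(both) = p₁ × p₂ = 0.931446 × 0.678934 = 0.632390.

0.632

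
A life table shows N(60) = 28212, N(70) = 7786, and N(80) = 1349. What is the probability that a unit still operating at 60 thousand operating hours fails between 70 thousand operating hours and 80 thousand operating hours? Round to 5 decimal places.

0.22817

This is the probability of reaching 70 but not 80, conditional on being operational at 60: (N(70) − N(80)) / N(60).
= (7786 − 1349) / 28212 = 6437 / 28212 = 0.228165.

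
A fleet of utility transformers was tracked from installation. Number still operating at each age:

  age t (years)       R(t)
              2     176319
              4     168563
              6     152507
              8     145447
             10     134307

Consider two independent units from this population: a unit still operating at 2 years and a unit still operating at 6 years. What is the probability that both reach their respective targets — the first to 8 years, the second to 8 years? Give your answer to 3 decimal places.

p₁ = R(8)/R(2) = 145447/176319 = 0.824908; p₂ = R(8)/R(6) = 145447/152507 = 0.953707.
P(both) = p₁ × p₂ = 0.824908 × 0.953707 = 0.786721.

0.787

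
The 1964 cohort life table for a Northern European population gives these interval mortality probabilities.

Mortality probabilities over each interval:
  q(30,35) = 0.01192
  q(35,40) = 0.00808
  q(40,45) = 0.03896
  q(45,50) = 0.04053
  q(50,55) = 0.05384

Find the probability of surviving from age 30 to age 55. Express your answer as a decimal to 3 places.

0.855

The overall survival probability is (1 − 0.01192) × (1 − 0.00808) × (1 − 0.03896) × (1 − 0.04053) × (1 − 0.05384).
= 0.98808 × 0.99192 × 0.96104 × 0.95947 × 0.94616 = 0.855079.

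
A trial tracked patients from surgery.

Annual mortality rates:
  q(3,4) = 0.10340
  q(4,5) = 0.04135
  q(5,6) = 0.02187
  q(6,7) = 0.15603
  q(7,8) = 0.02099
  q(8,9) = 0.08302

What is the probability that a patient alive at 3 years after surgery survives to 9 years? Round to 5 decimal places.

0.63699

P(survive 3→9) = (1 − 0.10340) × (1 − 0.04135) × (1 − 0.02187) × (1 − 0.15603) × (1 − 0.02099) × (1 − 0.08302).
= 0.89660 × 0.95865 × 0.97813 × 0.84397 × 0.97901 × 0.91698 = 0.636985.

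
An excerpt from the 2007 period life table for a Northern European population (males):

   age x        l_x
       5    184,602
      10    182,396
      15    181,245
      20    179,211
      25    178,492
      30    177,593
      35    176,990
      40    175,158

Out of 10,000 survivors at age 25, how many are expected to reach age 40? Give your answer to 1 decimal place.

The relevant probability is 175,158/178,492 = 0.981321.
Expected number = 10,000 × 0.981321 = 9813.2.

9813.2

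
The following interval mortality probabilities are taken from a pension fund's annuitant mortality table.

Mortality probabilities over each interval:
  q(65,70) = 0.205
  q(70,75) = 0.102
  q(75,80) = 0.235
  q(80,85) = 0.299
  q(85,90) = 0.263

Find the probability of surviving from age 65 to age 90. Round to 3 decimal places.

P(survive 65→90) = (1 − 0.205) × (1 − 0.102) × (1 − 0.235) × (1 − 0.299) × (1 − 0.263).
= 0.795 × 0.898 × 0.765 × 0.701 × 0.737 = 0.282157.

0.282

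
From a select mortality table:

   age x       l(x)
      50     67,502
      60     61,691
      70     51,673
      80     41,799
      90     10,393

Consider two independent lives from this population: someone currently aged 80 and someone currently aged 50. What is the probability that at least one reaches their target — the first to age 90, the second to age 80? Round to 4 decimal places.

0.7139

p₁ = l(90)/l(80) = 10,393/41,799 = 0.248642; p₂ = l(80)/l(50) = 41,799/67,502 = 0.619226.
P(at least one) = 1 − (1−p₁)(1−p₂) = 1 − 0.751358 × 0.380774 = 0.713902.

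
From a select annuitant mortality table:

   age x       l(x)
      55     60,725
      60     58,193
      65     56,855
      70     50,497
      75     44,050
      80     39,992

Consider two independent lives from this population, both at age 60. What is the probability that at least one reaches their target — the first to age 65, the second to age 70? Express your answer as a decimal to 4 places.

0.9970

p₁ = l(65)/l(60) = 56,855/58,193 = 0.977008; p₂ = l(70)/l(60) = 50,497/58,193 = 0.867750.
P(at least one) = 1 − (1−p₁)(1−p₂) = 1 − 0.022992 × 0.132250 = 0.996959.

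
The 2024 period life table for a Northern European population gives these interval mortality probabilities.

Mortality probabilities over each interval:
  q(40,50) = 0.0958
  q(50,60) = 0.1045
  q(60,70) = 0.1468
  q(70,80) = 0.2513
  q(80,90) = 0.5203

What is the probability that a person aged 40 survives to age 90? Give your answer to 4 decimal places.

Chaining the interval survival probabilities: (1 − 0.0958) × (1 − 0.1045) × (1 − 0.1468) × (1 − 0.2513) × (1 − 0.5203).
= 0.9042 × 0.8955 × 0.8532 × 0.7487 × 0.4797 = 0.248118.

0.2481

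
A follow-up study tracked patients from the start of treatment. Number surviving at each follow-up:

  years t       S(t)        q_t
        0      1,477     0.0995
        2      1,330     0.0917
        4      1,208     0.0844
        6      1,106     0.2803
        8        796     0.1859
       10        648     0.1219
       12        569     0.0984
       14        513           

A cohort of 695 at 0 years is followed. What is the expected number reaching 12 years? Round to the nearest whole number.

268

The relevant probability is 569/1,477 = 0.385240.
Expected number = 695 × 0.385240 = 268.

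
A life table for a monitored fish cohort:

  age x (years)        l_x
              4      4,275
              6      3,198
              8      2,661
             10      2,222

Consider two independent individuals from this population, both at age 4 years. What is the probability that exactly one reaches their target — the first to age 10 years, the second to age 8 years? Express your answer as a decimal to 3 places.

p₁ = l_10/l_4 = 2,222/4,275 = 0.519766; p₂ = l_8/l_4 = 2,661/4,275 = 0.622456.
P(exactly one) = p₁(1−p₂) + (1−p₁)p₂ = 0.196235 + 0.298925 = 0.495159.

0.495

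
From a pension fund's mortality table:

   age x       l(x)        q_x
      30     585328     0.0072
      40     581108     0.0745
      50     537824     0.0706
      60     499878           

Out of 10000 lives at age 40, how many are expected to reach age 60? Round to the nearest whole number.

The relevant probability is 499878/581108 = 0.860215.
Expected number = 10000 × 0.860215 = 8602.

8602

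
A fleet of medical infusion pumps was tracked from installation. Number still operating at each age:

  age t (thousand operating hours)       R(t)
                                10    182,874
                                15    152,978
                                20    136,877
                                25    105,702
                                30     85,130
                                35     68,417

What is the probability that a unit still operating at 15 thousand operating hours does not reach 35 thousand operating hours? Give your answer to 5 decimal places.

0.55277

P(fail before 35 | operational at 15) = 1 − R(35)/R(15) = 1 − 68,417/152,978 = (84,561)/152,978 = 0.552766.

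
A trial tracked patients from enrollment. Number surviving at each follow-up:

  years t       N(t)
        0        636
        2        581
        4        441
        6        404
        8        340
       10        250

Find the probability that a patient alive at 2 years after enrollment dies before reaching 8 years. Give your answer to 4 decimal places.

0.4148

P(die before 8 | alive at 2) = 1 − N(8)/N(2) = 1 − 340/581 = (241)/581 = 0.414802.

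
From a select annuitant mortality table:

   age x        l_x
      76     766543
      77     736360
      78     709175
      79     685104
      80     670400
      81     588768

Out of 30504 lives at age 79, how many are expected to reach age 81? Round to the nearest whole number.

The relevant probability is 588768/685104 = 0.859385.
Expected number = 30504 × 0.859385 = 26215.

26215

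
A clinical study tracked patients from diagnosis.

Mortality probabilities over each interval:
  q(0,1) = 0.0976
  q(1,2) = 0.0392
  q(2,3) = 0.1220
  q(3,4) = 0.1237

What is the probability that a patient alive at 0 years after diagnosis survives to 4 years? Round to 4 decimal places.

Survival from 0 to 4 is the product of surviving each interval: (1 − 0.0976) × (1 − 0.0392) × (1 − 0.1220) × (1 − 0.1237).
= 0.9024 × 0.9608 × 0.8780 × 0.8763 = 0.667082.

0.6671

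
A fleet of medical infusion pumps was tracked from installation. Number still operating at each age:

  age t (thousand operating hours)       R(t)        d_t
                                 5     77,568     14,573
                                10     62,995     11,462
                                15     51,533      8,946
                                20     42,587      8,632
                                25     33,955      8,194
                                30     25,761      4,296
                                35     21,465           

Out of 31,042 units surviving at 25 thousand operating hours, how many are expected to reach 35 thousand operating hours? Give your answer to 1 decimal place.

19623.5

The relevant probability is 21,465/33,955 = 0.632160.
Expected number = 31,042 × 0.632160 = 19623.5.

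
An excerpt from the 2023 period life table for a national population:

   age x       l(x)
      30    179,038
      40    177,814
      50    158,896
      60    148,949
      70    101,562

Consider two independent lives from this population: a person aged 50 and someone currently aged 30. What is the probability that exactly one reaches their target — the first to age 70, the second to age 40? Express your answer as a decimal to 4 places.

0.3627

p₁ = l(70)/l(50) = 101,562/158,896 = 0.639173; p₂ = l(40)/l(30) = 177,814/179,038 = 0.993163.
P(exactly one) = p₁(1−p₂) + (1−p₁)p₂ = 0.004370 + 0.358360 = 0.362730.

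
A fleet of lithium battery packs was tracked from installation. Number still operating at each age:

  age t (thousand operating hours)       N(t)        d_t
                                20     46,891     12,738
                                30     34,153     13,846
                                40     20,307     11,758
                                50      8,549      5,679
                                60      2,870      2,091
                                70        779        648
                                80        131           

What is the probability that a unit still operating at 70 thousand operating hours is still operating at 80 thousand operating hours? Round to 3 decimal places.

The conditional survival probability is N(80)/N(70) = 131/779 = 0.168164.

0.168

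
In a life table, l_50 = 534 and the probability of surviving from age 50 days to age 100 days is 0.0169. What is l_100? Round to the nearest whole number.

l_100 = l_50 × p = 534 × 0.0169 = 9.

9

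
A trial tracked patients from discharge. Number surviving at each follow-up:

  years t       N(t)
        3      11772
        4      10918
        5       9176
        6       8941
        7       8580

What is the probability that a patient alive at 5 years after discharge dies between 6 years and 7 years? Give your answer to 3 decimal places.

0.039

This is the probability of reaching 6 but not 7, conditional on being alive at 5: (N(6) − N(7)) / N(5).
= (8941 − 8580) / 9176 = 361 / 9176 = 0.039342.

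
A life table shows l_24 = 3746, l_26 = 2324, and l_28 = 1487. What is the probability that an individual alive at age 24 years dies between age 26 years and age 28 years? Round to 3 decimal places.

0.223

This is the probability of reaching 26 but not 28, conditional on being alive at 24: (l_26 − l_28) / l_24.
= (2324 − 1487) / 3746 = 837 / 3746 = 0.223438.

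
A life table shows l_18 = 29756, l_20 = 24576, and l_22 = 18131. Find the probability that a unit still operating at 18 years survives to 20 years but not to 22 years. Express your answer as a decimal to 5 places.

0.21659

This is the probability of reaching 20 but not 22, conditional on being operational at 18: (l_20 − l_22) / l_18.
= (24576 − 18131) / 29756 = 6445 / 29756 = 0.216595.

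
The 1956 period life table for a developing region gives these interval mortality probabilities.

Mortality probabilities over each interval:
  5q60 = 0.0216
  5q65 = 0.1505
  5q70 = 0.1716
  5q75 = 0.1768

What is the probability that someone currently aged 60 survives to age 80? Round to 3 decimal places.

0.567

20p60 = (1 − 0.0216) × (1 − 0.1505) × (1 − 0.1716) × (1 − 0.1768).
= 0.9784 × 0.8495 × 0.8284 × 0.8232 = 0.566794.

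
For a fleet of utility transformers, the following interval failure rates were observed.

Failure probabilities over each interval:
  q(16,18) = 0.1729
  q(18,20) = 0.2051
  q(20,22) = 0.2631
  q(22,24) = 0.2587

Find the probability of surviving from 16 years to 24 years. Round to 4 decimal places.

0.3591

The overall survival probability is (1 − 0.1729) × (1 − 0.2051) × (1 − 0.2631) × (1 − 0.2587).
= 0.8271 × 0.7949 × 0.7369 × 0.7413 = 0.359148.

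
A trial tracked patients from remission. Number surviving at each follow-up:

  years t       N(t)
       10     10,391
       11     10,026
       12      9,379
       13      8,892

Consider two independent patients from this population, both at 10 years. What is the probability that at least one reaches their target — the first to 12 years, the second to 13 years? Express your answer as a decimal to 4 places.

p₁ = N(12)/N(10) = 9,379/10,391 = 0.902608; p₂ = N(13)/N(10) = 8,892/10,391 = 0.855741.
P(at least one) = 1 − (1−p₁)(1−p₂) = 1 − 0.097392 × 0.144259 = 0.985950.

0.9860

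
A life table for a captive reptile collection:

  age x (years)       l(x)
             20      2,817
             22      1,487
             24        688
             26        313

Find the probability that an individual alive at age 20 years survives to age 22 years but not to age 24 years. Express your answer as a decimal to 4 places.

0.2836

This is the probability of reaching 22 but not 24, conditional on being alive at 20: (l(22) − l(24)) / l(20).
= (1,487 − 688) / 2,817 = 799 / 2,817 = 0.283635.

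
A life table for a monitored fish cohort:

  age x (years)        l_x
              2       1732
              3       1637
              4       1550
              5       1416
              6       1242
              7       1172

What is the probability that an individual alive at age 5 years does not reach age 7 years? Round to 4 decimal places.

P(die before 7 | alive at 5) = 1 − l_7/l_5 = 1 − 1172/1416 = (244)/1416 = 0.172316.

0.1723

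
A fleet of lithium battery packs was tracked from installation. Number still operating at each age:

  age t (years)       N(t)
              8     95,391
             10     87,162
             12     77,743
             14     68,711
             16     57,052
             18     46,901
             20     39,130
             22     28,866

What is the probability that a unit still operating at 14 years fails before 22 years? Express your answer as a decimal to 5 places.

0.57989

P(fail before 22 | operational at 14) = 1 − N(22)/N(14) = 1 − 28,866/68,711 = (39,845)/68,711 = 0.579893.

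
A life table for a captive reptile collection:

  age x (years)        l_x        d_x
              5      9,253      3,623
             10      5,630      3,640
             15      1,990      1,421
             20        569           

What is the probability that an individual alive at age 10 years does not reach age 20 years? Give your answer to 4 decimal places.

0.8989

P(die before 20 | alive at 10) = 1 − l_20/l_10 = 1 − 569/5,630 = (5,061)/5,630 = 0.898934.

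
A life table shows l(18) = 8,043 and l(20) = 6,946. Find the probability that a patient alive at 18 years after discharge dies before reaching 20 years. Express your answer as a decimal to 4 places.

0.1364

P(die before 20 | alive at 18) = 1 − l(20)/l(18) = 1 − 6,946/8,043 = (1,097)/8,043 = 0.136392.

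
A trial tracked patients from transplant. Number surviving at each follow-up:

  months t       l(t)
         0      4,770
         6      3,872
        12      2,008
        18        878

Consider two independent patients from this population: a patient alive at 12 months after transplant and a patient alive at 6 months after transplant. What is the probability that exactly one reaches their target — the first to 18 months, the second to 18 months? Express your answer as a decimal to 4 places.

p₁ = l(18)/l(12) = 878/2,008 = 0.437251; p₂ = l(18)/l(6) = 878/3,872 = 0.226756.
P(exactly one) = p₁(1−p₂) + (1−p₁)p₂ = 0.338102 + 0.127607 = 0.465708.

0.4657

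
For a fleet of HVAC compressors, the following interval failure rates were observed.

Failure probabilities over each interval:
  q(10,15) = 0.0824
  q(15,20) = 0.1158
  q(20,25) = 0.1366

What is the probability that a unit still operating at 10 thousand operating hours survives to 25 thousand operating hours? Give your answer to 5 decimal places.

Chaining the interval survival probabilities: (1 − 0.0824) × (1 − 0.1158) × (1 − 0.1366).
= 0.9176 × 0.8842 × 0.8634 = 0.700513.

0.70051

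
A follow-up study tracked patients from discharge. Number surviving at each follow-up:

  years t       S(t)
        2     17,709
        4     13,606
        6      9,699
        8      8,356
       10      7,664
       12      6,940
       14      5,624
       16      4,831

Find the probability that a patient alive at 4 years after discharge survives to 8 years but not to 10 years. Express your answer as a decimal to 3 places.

0.051

This is the probability of reaching 8 but not 10, conditional on being alive at 4: (S(8) − S(10)) / S(4).
= (8,356 − 7,664) / 13,606 = 692 / 13,606 = 0.050860.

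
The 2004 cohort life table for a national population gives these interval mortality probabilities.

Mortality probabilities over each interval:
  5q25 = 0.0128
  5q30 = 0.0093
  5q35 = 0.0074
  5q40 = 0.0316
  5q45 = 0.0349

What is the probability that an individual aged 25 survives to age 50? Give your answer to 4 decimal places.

0.9073

Survival from 25 to 50 is the product of surviving each interval: (1 − 0.0128) × (1 − 0.0093) × (1 − 0.0074) × (1 − 0.0316) × (1 − 0.0349).
= 0.9872 × 0.9907 × 0.9926 × 0.9684 × 0.9651 = 0.907295.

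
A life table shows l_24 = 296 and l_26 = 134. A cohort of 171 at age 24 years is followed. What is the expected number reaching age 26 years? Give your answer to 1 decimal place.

The relevant probability is 134/296 = 0.452703.
Expected number = 171 × 0.452703 = 77.4.

77.4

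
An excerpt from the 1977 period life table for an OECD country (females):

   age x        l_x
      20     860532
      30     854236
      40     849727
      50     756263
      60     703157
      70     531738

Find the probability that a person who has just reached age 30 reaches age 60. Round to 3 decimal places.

We want 30p30 = l_60/l_30.
The conditional survival probability is l_60/l_30 = 703157/854236 = 0.823141.

0.823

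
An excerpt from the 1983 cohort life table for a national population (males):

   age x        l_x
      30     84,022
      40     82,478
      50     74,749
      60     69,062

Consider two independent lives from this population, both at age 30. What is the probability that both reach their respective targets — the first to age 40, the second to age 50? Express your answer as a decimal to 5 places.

0.87329

p₁ = l_40/l_30 = 82,478/84,022 = 0.981624; p₂ = l_50/l_30 = 74,749/84,022 = 0.889636.
P(both) = p₁ × p₂ = 0.981624 × 0.889636 = 0.873288.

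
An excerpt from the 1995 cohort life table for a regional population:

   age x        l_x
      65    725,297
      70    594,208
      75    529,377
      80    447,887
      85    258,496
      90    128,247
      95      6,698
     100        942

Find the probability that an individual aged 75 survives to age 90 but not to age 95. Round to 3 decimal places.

0.230

This is the probability of reaching 90 but not 95, conditional on being alive at 75: (l_90 − l_95) / l_75.
= (128,247 − 6,698) / 529,377 = 121,549 / 529,377 = 0.229608.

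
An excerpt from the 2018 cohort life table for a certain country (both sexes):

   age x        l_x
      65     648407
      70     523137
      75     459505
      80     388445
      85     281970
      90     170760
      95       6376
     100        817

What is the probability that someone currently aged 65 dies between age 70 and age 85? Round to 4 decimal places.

0.3719

This is the probability of reaching 70 but not 85, conditional on being alive at 65: (l_70 − l_85) / l_65.
= (523137 − 281970) / 648407 = 241167 / 648407 = 0.371938.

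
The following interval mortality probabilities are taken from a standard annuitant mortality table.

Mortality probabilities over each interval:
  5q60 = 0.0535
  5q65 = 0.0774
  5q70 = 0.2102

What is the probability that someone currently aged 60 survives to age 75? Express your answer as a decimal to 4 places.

Survival from 60 to 75 is the product of surviving each interval: (1 − 0.0535) × (1 − 0.0774) × (1 − 0.2102).
= 0.9465 × 0.9226 × 0.7898 = 0.689686.

0.6897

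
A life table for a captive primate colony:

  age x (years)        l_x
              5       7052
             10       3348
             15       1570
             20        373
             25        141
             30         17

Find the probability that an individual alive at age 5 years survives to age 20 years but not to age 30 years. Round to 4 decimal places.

0.0505

This is the probability of reaching 20 but not 30, conditional on being alive at 5: (l_20 − l_30) / l_5.
= (373 − 17) / 7052 = 356 / 7052 = 0.050482.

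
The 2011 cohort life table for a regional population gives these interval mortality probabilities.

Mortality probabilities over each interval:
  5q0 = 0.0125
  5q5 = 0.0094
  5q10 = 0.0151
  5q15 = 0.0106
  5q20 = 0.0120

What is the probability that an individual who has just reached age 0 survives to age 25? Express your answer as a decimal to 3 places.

Survival from 0 to 25 is the product of surviving each interval: (1 − 0.0125) × (1 − 0.0094) × (1 − 0.0151) × (1 − 0.0106) × (1 − 0.0120).
= 0.9875 × 0.9906 × 0.9849 × 0.9894 × 0.9880 = 0.941795.

0.942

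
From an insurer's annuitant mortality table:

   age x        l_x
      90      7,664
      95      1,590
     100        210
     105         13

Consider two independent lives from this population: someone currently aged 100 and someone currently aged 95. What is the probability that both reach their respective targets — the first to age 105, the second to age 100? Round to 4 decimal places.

0.0082

p₁ = l_105/l_100 = 13/210 = 0.061905; p₂ = l_100/l_95 = 210/1,590 = 0.132075.
P(both) = p₁ × p₂ = 0.061905 × 0.132075 = 0.008176.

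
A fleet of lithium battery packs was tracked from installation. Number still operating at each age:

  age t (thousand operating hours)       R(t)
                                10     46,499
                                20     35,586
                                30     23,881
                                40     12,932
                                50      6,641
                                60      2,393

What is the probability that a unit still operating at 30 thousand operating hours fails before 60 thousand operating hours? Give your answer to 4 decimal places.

0.8998

P(fail before 60 | operational at 30) = 1 − R(60)/R(30) = 1 − 2,393/23,881 = (21,488)/23,881 = 0.899795.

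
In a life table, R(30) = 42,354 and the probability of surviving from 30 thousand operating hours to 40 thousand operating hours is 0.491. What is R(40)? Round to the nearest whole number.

20796

R(40) = R(30) × p = 42,354 × 0.491 = 20796.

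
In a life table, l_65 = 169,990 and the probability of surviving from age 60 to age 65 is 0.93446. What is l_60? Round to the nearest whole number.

181913

l_60 = l_65 / p = 169,990 / 0.93446 = 181913.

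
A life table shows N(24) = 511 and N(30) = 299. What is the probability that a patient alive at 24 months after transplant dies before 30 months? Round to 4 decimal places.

P(die before 30 | alive at 24) = 1 − N(30)/N(24) = 1 − 299/511 = (212)/511 = 0.414873.

0.4149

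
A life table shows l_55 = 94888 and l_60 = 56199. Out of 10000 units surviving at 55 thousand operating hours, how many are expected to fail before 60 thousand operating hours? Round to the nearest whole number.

4077

The relevant probability is 1 − 56199/94888 = 0.407733.
Expected number = 10000 × 0.407733 = 4077.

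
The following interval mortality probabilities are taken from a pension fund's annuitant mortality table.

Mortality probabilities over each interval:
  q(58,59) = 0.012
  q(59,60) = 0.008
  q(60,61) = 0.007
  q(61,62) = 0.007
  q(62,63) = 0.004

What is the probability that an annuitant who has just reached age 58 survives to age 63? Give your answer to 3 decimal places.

Survival from 58 to 63 is the product of surviving each interval: (1 − 0.012) × (1 − 0.008) × (1 − 0.007) × (1 − 0.007) × (1 − 0.004).
= 0.988 × 0.992 × 0.993 × 0.993 × 0.996 = 0.962557.

0.963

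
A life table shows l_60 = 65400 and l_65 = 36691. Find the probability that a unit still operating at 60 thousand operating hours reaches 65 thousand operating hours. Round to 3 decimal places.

0.561

The conditional survival probability is l_65/l_60 = 36691/65400 = 0.561024.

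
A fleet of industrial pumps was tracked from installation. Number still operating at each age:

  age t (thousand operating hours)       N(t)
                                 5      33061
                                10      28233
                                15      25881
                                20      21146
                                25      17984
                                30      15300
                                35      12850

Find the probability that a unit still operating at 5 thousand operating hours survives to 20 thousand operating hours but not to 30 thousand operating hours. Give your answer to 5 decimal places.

0.17682

This is the probability of reaching 20 but not 30, conditional on being operational at 5: (N(20) − N(30)) / N(5).
= (21146 − 15300) / 33061 = 5846 / 33061 = 0.176825.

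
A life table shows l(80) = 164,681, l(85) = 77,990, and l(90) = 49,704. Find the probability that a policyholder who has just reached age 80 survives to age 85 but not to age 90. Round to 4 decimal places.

This is the probability of reaching 85 but not 90, conditional on being alive at 80: (l(85) − l(90)) / l(80).
= (77,990 − 49,704) / 164,681 = 28,286 / 164,681 = 0.171762.

0.1718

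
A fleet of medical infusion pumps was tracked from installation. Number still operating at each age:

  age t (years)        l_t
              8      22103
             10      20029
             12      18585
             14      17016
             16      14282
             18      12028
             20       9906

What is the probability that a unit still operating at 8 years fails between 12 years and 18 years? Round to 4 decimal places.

0.2967

This is the probability of reaching 12 but not 18, conditional on being operational at 8: (l_12 − l_18) / l_8.
= (18585 − 12028) / 22103 = 6557 / 22103 = 0.296657.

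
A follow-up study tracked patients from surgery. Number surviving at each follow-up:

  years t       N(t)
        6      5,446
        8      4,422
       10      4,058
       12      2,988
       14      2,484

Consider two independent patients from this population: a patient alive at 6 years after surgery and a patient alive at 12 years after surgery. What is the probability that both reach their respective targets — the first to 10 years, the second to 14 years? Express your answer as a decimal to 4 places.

p₁ = N(10)/N(6) = 4,058/5,446 = 0.745134; p₂ = N(14)/N(12) = 2,484/2,988 = 0.831325.
P(both) = p₁ × p₂ = 0.745134 × 0.831325 = 0.619449.

0.6194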